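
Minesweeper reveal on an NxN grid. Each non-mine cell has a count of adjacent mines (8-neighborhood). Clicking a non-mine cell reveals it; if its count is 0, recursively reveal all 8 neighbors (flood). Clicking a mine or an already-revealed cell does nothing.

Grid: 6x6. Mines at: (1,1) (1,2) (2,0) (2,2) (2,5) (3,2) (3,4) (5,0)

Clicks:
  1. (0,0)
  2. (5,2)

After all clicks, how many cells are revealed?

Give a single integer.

Click 1 (0,0) count=1: revealed 1 new [(0,0)] -> total=1
Click 2 (5,2) count=0: revealed 10 new [(4,1) (4,2) (4,3) (4,4) (4,5) (5,1) (5,2) (5,3) (5,4) (5,5)] -> total=11

Answer: 11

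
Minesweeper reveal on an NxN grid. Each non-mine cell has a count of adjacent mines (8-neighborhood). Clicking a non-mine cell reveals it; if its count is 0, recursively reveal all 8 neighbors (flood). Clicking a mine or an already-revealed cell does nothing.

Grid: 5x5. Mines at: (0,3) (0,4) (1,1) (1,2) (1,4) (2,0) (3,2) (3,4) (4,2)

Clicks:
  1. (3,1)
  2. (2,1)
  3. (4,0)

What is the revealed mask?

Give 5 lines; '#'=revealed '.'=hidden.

Click 1 (3,1) count=3: revealed 1 new [(3,1)] -> total=1
Click 2 (2,1) count=4: revealed 1 new [(2,1)] -> total=2
Click 3 (4,0) count=0: revealed 3 new [(3,0) (4,0) (4,1)] -> total=5

Answer: .....
.....
.#...
##...
##...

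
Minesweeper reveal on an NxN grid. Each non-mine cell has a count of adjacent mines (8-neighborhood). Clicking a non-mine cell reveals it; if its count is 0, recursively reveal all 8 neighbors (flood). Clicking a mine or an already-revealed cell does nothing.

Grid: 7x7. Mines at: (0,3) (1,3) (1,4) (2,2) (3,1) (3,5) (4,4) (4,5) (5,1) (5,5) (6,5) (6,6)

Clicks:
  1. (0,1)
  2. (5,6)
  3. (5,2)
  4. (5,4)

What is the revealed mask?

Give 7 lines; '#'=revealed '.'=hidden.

Click 1 (0,1) count=0: revealed 8 new [(0,0) (0,1) (0,2) (1,0) (1,1) (1,2) (2,0) (2,1)] -> total=8
Click 2 (5,6) count=4: revealed 1 new [(5,6)] -> total=9
Click 3 (5,2) count=1: revealed 1 new [(5,2)] -> total=10
Click 4 (5,4) count=4: revealed 1 new [(5,4)] -> total=11

Answer: ###....
###....
##.....
.......
.......
..#.#.#
.......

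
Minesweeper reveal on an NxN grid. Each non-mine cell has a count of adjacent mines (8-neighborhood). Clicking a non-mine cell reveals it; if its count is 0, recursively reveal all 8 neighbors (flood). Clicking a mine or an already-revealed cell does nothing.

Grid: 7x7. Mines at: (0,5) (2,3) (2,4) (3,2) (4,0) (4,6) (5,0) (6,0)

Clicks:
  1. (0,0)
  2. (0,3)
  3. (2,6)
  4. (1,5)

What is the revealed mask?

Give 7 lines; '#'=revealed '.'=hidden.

Answer: #####..
#######
###..##
##...##
.......
.......
.......

Derivation:
Click 1 (0,0) count=0: revealed 15 new [(0,0) (0,1) (0,2) (0,3) (0,4) (1,0) (1,1) (1,2) (1,3) (1,4) (2,0) (2,1) (2,2) (3,0) (3,1)] -> total=15
Click 2 (0,3) count=0: revealed 0 new [(none)] -> total=15
Click 3 (2,6) count=0: revealed 6 new [(1,5) (1,6) (2,5) (2,6) (3,5) (3,6)] -> total=21
Click 4 (1,5) count=2: revealed 0 new [(none)] -> total=21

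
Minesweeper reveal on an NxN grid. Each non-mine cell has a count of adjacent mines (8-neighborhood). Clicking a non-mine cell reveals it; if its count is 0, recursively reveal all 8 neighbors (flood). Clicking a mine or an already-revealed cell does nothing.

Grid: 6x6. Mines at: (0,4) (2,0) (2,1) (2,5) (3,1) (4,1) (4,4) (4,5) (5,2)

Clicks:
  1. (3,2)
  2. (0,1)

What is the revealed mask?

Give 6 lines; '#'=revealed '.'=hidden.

Answer: ####..
####..
......
..#...
......
......

Derivation:
Click 1 (3,2) count=3: revealed 1 new [(3,2)] -> total=1
Click 2 (0,1) count=0: revealed 8 new [(0,0) (0,1) (0,2) (0,3) (1,0) (1,1) (1,2) (1,3)] -> total=9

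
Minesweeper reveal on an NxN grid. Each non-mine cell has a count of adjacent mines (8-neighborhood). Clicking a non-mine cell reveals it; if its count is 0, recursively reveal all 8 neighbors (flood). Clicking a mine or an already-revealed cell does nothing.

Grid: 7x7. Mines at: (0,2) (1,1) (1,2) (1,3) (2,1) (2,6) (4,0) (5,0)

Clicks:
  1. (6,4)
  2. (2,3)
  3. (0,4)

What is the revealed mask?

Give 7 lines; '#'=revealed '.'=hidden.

Answer: ....#..
.......
..####.
.######
.######
.######
.######

Derivation:
Click 1 (6,4) count=0: revealed 28 new [(2,2) (2,3) (2,4) (2,5) (3,1) (3,2) (3,3) (3,4) (3,5) (3,6) (4,1) (4,2) (4,3) (4,4) (4,5) (4,6) (5,1) (5,2) (5,3) (5,4) (5,5) (5,6) (6,1) (6,2) (6,3) (6,4) (6,5) (6,6)] -> total=28
Click 2 (2,3) count=2: revealed 0 new [(none)] -> total=28
Click 3 (0,4) count=1: revealed 1 new [(0,4)] -> total=29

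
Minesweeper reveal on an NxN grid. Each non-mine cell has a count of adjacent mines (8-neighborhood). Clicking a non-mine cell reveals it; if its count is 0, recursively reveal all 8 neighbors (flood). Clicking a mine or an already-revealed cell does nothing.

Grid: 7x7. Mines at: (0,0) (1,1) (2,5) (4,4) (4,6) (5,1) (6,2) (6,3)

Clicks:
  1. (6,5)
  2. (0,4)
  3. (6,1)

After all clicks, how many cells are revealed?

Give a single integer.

Answer: 31

Derivation:
Click 1 (6,5) count=0: revealed 6 new [(5,4) (5,5) (5,6) (6,4) (6,5) (6,6)] -> total=6
Click 2 (0,4) count=0: revealed 24 new [(0,2) (0,3) (0,4) (0,5) (0,6) (1,2) (1,3) (1,4) (1,5) (1,6) (2,0) (2,1) (2,2) (2,3) (2,4) (3,0) (3,1) (3,2) (3,3) (3,4) (4,0) (4,1) (4,2) (4,3)] -> total=30
Click 3 (6,1) count=2: revealed 1 new [(6,1)] -> total=31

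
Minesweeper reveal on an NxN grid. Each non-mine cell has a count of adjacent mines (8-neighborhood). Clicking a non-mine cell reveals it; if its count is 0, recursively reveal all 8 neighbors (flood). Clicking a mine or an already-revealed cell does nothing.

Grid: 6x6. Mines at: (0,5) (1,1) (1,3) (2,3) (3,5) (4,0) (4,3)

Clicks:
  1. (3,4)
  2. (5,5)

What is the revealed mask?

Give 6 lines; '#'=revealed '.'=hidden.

Click 1 (3,4) count=3: revealed 1 new [(3,4)] -> total=1
Click 2 (5,5) count=0: revealed 4 new [(4,4) (4,5) (5,4) (5,5)] -> total=5

Answer: ......
......
......
....#.
....##
....##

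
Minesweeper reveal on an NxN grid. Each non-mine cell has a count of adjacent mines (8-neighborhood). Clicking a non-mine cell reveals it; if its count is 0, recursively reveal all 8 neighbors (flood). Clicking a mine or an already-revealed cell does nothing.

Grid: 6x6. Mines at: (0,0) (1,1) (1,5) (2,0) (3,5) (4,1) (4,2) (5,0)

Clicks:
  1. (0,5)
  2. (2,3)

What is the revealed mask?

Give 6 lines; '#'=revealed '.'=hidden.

Click 1 (0,5) count=1: revealed 1 new [(0,5)] -> total=1
Click 2 (2,3) count=0: revealed 12 new [(0,2) (0,3) (0,4) (1,2) (1,3) (1,4) (2,2) (2,3) (2,4) (3,2) (3,3) (3,4)] -> total=13

Answer: ..####
..###.
..###.
..###.
......
......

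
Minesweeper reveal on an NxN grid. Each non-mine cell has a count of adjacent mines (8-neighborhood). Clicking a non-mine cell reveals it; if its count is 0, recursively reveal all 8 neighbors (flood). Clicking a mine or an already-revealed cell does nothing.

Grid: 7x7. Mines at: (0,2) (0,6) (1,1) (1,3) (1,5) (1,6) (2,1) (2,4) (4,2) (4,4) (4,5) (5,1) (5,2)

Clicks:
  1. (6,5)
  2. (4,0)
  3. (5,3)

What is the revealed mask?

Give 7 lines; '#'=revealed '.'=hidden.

Answer: .......
.......
.......
.......
#......
...####
...####

Derivation:
Click 1 (6,5) count=0: revealed 8 new [(5,3) (5,4) (5,5) (5,6) (6,3) (6,4) (6,5) (6,6)] -> total=8
Click 2 (4,0) count=1: revealed 1 new [(4,0)] -> total=9
Click 3 (5,3) count=3: revealed 0 new [(none)] -> total=9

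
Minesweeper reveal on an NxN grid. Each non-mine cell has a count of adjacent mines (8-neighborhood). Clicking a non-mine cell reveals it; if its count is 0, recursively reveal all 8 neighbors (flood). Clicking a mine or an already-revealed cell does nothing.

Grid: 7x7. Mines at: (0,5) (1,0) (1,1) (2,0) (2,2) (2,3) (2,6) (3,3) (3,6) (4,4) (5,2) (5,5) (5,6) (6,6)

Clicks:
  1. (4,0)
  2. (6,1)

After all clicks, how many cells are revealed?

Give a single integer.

Answer: 8

Derivation:
Click 1 (4,0) count=0: revealed 8 new [(3,0) (3,1) (4,0) (4,1) (5,0) (5,1) (6,0) (6,1)] -> total=8
Click 2 (6,1) count=1: revealed 0 new [(none)] -> total=8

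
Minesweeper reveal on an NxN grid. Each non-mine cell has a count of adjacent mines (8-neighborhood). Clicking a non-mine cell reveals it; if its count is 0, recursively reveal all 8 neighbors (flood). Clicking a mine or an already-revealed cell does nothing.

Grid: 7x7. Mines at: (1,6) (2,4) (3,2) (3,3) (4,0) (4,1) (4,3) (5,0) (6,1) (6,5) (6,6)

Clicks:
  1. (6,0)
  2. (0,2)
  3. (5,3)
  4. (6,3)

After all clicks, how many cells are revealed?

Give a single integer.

Answer: 25

Derivation:
Click 1 (6,0) count=2: revealed 1 new [(6,0)] -> total=1
Click 2 (0,2) count=0: revealed 18 new [(0,0) (0,1) (0,2) (0,3) (0,4) (0,5) (1,0) (1,1) (1,2) (1,3) (1,4) (1,5) (2,0) (2,1) (2,2) (2,3) (3,0) (3,1)] -> total=19
Click 3 (5,3) count=1: revealed 1 new [(5,3)] -> total=20
Click 4 (6,3) count=0: revealed 5 new [(5,2) (5,4) (6,2) (6,3) (6,4)] -> total=25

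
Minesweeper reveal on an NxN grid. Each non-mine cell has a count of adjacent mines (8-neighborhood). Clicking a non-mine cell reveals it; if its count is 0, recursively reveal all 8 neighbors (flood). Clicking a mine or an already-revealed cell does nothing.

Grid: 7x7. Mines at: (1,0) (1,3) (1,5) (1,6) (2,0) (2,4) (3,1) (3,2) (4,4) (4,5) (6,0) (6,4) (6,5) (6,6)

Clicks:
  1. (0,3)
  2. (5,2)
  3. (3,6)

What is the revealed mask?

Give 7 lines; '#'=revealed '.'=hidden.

Answer: ...#...
.......
.......
......#
.###...
.###...
.###...

Derivation:
Click 1 (0,3) count=1: revealed 1 new [(0,3)] -> total=1
Click 2 (5,2) count=0: revealed 9 new [(4,1) (4,2) (4,3) (5,1) (5,2) (5,3) (6,1) (6,2) (6,3)] -> total=10
Click 3 (3,6) count=1: revealed 1 new [(3,6)] -> total=11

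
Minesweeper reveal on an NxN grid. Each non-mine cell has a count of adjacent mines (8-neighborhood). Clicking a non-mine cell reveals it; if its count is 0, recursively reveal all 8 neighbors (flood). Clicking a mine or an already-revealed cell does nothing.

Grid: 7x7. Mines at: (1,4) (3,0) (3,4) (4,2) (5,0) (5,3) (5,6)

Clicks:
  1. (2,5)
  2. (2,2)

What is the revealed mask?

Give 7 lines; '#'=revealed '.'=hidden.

Answer: ####...
####...
####.#.
.###...
.......
.......
.......

Derivation:
Click 1 (2,5) count=2: revealed 1 new [(2,5)] -> total=1
Click 2 (2,2) count=0: revealed 15 new [(0,0) (0,1) (0,2) (0,3) (1,0) (1,1) (1,2) (1,3) (2,0) (2,1) (2,2) (2,3) (3,1) (3,2) (3,3)] -> total=16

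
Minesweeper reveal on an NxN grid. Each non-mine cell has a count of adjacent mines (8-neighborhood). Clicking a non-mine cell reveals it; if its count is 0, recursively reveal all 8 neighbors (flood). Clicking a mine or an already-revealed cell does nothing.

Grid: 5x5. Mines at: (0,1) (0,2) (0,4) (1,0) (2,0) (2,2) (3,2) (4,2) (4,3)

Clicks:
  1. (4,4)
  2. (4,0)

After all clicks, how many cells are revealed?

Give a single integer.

Click 1 (4,4) count=1: revealed 1 new [(4,4)] -> total=1
Click 2 (4,0) count=0: revealed 4 new [(3,0) (3,1) (4,0) (4,1)] -> total=5

Answer: 5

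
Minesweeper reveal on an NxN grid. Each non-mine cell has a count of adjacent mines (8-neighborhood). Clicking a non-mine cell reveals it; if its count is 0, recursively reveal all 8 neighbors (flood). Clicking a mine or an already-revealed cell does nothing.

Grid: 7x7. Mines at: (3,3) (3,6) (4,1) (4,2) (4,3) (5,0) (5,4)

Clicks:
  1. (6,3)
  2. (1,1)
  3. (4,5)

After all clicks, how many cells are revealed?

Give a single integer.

Click 1 (6,3) count=1: revealed 1 new [(6,3)] -> total=1
Click 2 (1,1) count=0: revealed 24 new [(0,0) (0,1) (0,2) (0,3) (0,4) (0,5) (0,6) (1,0) (1,1) (1,2) (1,3) (1,4) (1,5) (1,6) (2,0) (2,1) (2,2) (2,3) (2,4) (2,5) (2,6) (3,0) (3,1) (3,2)] -> total=25
Click 3 (4,5) count=2: revealed 1 new [(4,5)] -> total=26

Answer: 26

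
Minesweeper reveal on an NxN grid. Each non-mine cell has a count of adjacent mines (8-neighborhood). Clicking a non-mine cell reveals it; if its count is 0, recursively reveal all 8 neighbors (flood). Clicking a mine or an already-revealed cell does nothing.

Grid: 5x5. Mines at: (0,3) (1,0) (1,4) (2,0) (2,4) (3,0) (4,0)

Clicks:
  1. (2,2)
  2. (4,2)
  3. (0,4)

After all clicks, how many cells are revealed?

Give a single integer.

Click 1 (2,2) count=0: revealed 14 new [(1,1) (1,2) (1,3) (2,1) (2,2) (2,3) (3,1) (3,2) (3,3) (3,4) (4,1) (4,2) (4,3) (4,4)] -> total=14
Click 2 (4,2) count=0: revealed 0 new [(none)] -> total=14
Click 3 (0,4) count=2: revealed 1 new [(0,4)] -> total=15

Answer: 15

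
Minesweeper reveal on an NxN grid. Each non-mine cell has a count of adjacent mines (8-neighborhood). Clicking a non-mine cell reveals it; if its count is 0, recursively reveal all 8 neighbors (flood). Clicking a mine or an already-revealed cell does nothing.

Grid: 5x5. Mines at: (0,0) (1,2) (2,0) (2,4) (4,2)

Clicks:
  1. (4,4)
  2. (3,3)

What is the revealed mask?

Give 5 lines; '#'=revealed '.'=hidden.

Answer: .....
.....
.....
...##
...##

Derivation:
Click 1 (4,4) count=0: revealed 4 new [(3,3) (3,4) (4,3) (4,4)] -> total=4
Click 2 (3,3) count=2: revealed 0 new [(none)] -> total=4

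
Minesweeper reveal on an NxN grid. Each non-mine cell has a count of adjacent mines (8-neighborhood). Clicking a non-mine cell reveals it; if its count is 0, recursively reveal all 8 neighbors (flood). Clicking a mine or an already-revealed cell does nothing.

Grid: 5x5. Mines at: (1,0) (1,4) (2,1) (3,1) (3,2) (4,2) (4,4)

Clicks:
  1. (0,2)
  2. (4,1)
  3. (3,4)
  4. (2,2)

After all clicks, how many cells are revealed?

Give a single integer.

Answer: 9

Derivation:
Click 1 (0,2) count=0: revealed 6 new [(0,1) (0,2) (0,3) (1,1) (1,2) (1,3)] -> total=6
Click 2 (4,1) count=3: revealed 1 new [(4,1)] -> total=7
Click 3 (3,4) count=1: revealed 1 new [(3,4)] -> total=8
Click 4 (2,2) count=3: revealed 1 new [(2,2)] -> total=9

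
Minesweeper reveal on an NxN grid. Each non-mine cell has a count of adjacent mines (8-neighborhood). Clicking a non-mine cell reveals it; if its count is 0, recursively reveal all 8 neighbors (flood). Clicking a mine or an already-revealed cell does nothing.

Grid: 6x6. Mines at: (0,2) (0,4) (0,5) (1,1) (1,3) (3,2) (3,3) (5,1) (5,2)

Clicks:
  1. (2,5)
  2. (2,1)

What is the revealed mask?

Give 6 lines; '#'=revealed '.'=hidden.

Answer: ......
....##
.#..##
....##
...###
...###

Derivation:
Click 1 (2,5) count=0: revealed 12 new [(1,4) (1,5) (2,4) (2,5) (3,4) (3,5) (4,3) (4,4) (4,5) (5,3) (5,4) (5,5)] -> total=12
Click 2 (2,1) count=2: revealed 1 new [(2,1)] -> total=13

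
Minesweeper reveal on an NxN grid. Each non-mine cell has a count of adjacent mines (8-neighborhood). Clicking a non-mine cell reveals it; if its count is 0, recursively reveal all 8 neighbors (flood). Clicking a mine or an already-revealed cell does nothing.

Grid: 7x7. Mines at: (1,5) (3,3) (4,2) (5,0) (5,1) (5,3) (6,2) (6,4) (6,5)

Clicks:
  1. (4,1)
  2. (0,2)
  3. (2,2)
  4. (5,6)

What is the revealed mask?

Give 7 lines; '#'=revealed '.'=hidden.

Answer: #####..
#####..
#####..
###....
##.....
......#
.......

Derivation:
Click 1 (4,1) count=3: revealed 1 new [(4,1)] -> total=1
Click 2 (0,2) count=0: revealed 19 new [(0,0) (0,1) (0,2) (0,3) (0,4) (1,0) (1,1) (1,2) (1,3) (1,4) (2,0) (2,1) (2,2) (2,3) (2,4) (3,0) (3,1) (3,2) (4,0)] -> total=20
Click 3 (2,2) count=1: revealed 0 new [(none)] -> total=20
Click 4 (5,6) count=1: revealed 1 new [(5,6)] -> total=21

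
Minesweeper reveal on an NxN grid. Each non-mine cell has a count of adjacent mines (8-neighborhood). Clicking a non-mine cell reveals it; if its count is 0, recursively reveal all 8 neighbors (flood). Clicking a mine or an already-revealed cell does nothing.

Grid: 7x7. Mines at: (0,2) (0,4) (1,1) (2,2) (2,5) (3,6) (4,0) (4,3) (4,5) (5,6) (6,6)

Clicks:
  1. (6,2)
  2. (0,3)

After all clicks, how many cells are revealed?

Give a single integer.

Click 1 (6,2) count=0: revealed 12 new [(5,0) (5,1) (5,2) (5,3) (5,4) (5,5) (6,0) (6,1) (6,2) (6,3) (6,4) (6,5)] -> total=12
Click 2 (0,3) count=2: revealed 1 new [(0,3)] -> total=13

Answer: 13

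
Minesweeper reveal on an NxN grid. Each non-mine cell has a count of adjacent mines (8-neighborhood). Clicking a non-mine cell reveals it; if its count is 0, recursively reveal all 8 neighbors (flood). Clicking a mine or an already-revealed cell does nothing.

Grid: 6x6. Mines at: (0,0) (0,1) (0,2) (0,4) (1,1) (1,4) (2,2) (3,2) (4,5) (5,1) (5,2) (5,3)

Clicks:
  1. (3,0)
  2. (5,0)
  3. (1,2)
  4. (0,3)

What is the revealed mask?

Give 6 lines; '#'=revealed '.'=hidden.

Click 1 (3,0) count=0: revealed 6 new [(2,0) (2,1) (3,0) (3,1) (4,0) (4,1)] -> total=6
Click 2 (5,0) count=1: revealed 1 new [(5,0)] -> total=7
Click 3 (1,2) count=4: revealed 1 new [(1,2)] -> total=8
Click 4 (0,3) count=3: revealed 1 new [(0,3)] -> total=9

Answer: ...#..
..#...
##....
##....
##....
#.....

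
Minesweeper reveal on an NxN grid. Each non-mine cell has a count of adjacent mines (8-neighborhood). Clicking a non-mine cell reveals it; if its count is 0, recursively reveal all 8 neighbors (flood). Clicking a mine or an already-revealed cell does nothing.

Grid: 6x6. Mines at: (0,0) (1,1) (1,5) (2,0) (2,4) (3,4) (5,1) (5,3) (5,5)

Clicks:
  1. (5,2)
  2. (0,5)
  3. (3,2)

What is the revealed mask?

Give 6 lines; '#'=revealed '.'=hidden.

Click 1 (5,2) count=2: revealed 1 new [(5,2)] -> total=1
Click 2 (0,5) count=1: revealed 1 new [(0,5)] -> total=2
Click 3 (3,2) count=0: revealed 9 new [(2,1) (2,2) (2,3) (3,1) (3,2) (3,3) (4,1) (4,2) (4,3)] -> total=11

Answer: .....#
......
.###..
.###..
.###..
..#...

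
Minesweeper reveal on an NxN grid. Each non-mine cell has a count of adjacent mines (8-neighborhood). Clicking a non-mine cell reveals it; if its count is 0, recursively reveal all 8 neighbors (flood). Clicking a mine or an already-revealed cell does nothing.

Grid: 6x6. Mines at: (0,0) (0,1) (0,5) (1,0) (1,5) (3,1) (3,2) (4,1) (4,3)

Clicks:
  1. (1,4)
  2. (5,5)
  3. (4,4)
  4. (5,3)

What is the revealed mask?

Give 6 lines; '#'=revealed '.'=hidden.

Click 1 (1,4) count=2: revealed 1 new [(1,4)] -> total=1
Click 2 (5,5) count=0: revealed 8 new [(2,4) (2,5) (3,4) (3,5) (4,4) (4,5) (5,4) (5,5)] -> total=9
Click 3 (4,4) count=1: revealed 0 new [(none)] -> total=9
Click 4 (5,3) count=1: revealed 1 new [(5,3)] -> total=10

Answer: ......
....#.
....##
....##
....##
...###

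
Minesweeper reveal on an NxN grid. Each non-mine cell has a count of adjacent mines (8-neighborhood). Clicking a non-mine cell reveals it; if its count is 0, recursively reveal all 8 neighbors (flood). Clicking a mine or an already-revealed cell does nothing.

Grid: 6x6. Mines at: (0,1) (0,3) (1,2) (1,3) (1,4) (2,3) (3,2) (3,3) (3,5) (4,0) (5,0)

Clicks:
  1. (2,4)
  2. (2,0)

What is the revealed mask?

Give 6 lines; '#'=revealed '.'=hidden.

Click 1 (2,4) count=5: revealed 1 new [(2,4)] -> total=1
Click 2 (2,0) count=0: revealed 6 new [(1,0) (1,1) (2,0) (2,1) (3,0) (3,1)] -> total=7

Answer: ......
##....
##..#.
##....
......
......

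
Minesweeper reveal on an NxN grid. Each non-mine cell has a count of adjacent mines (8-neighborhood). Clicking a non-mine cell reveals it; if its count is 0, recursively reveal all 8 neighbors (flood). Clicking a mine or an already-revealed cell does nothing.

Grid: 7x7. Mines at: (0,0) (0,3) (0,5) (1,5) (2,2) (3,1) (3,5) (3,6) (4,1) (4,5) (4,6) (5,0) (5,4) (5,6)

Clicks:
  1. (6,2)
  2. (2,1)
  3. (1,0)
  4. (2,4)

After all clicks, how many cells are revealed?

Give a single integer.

Click 1 (6,2) count=0: revealed 6 new [(5,1) (5,2) (5,3) (6,1) (6,2) (6,3)] -> total=6
Click 2 (2,1) count=2: revealed 1 new [(2,1)] -> total=7
Click 3 (1,0) count=1: revealed 1 new [(1,0)] -> total=8
Click 4 (2,4) count=2: revealed 1 new [(2,4)] -> total=9

Answer: 9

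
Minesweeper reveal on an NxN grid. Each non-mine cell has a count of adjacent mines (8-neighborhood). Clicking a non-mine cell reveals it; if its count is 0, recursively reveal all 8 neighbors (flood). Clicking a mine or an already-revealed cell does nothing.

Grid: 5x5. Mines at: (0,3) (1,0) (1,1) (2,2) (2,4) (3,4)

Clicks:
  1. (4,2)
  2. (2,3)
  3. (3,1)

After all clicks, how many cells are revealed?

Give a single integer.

Click 1 (4,2) count=0: revealed 10 new [(2,0) (2,1) (3,0) (3,1) (3,2) (3,3) (4,0) (4,1) (4,2) (4,3)] -> total=10
Click 2 (2,3) count=3: revealed 1 new [(2,3)] -> total=11
Click 3 (3,1) count=1: revealed 0 new [(none)] -> total=11

Answer: 11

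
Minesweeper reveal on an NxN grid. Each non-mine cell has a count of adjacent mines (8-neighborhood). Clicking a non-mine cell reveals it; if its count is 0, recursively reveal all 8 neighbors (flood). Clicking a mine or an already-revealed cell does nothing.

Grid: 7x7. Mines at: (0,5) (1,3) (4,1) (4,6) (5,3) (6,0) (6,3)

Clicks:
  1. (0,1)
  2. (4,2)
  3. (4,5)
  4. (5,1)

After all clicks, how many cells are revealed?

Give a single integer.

Answer: 15

Derivation:
Click 1 (0,1) count=0: revealed 12 new [(0,0) (0,1) (0,2) (1,0) (1,1) (1,2) (2,0) (2,1) (2,2) (3,0) (3,1) (3,2)] -> total=12
Click 2 (4,2) count=2: revealed 1 new [(4,2)] -> total=13
Click 3 (4,5) count=1: revealed 1 new [(4,5)] -> total=14
Click 4 (5,1) count=2: revealed 1 new [(5,1)] -> total=15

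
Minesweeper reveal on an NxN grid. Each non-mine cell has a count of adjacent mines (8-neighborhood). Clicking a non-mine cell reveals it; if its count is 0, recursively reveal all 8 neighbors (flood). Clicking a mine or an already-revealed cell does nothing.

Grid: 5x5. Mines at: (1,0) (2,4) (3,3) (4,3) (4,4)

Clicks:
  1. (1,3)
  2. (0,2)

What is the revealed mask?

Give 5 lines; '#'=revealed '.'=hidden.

Answer: .####
.####
.###.
.....
.....

Derivation:
Click 1 (1,3) count=1: revealed 1 new [(1,3)] -> total=1
Click 2 (0,2) count=0: revealed 10 new [(0,1) (0,2) (0,3) (0,4) (1,1) (1,2) (1,4) (2,1) (2,2) (2,3)] -> total=11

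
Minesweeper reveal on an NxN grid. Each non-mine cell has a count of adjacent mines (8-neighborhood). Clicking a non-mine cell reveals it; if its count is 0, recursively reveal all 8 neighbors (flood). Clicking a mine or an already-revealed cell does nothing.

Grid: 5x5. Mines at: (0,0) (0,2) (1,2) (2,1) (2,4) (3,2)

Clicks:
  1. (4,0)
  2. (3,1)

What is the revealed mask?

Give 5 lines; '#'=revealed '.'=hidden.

Answer: .....
.....
.....
##...
##...

Derivation:
Click 1 (4,0) count=0: revealed 4 new [(3,0) (3,1) (4,0) (4,1)] -> total=4
Click 2 (3,1) count=2: revealed 0 new [(none)] -> total=4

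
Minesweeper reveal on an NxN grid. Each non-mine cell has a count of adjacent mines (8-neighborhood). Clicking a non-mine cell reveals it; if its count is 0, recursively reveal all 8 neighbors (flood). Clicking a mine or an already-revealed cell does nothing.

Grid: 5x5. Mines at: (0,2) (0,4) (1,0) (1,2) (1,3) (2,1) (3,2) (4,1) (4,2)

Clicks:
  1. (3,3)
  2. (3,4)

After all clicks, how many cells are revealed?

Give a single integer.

Answer: 6

Derivation:
Click 1 (3,3) count=2: revealed 1 new [(3,3)] -> total=1
Click 2 (3,4) count=0: revealed 5 new [(2,3) (2,4) (3,4) (4,3) (4,4)] -> total=6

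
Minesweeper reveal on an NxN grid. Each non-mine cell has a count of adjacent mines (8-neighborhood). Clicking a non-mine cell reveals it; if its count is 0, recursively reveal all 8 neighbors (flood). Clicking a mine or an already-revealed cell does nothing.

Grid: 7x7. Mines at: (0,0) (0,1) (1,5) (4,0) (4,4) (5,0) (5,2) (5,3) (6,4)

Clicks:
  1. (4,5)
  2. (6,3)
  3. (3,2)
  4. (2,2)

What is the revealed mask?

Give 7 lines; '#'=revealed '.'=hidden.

Click 1 (4,5) count=1: revealed 1 new [(4,5)] -> total=1
Click 2 (6,3) count=3: revealed 1 new [(6,3)] -> total=2
Click 3 (3,2) count=0: revealed 21 new [(0,2) (0,3) (0,4) (1,0) (1,1) (1,2) (1,3) (1,4) (2,0) (2,1) (2,2) (2,3) (2,4) (3,0) (3,1) (3,2) (3,3) (3,4) (4,1) (4,2) (4,3)] -> total=23
Click 4 (2,2) count=0: revealed 0 new [(none)] -> total=23

Answer: ..###..
#####..
#####..
#####..
.###.#.
.......
...#...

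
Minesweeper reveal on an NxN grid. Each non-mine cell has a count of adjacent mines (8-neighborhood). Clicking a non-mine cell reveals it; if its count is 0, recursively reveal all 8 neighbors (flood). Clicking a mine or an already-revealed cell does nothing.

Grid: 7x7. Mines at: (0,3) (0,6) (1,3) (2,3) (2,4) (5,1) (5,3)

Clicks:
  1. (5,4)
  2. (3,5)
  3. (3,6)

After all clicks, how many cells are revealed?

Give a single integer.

Click 1 (5,4) count=1: revealed 1 new [(5,4)] -> total=1
Click 2 (3,5) count=1: revealed 1 new [(3,5)] -> total=2
Click 3 (3,6) count=0: revealed 14 new [(1,5) (1,6) (2,5) (2,6) (3,4) (3,6) (4,4) (4,5) (4,6) (5,5) (5,6) (6,4) (6,5) (6,6)] -> total=16

Answer: 16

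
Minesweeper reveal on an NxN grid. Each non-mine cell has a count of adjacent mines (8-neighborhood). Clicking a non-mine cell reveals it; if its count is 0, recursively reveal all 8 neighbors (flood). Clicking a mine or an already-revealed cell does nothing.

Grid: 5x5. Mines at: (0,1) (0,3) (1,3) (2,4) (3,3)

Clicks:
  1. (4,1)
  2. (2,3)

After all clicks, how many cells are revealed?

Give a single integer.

Answer: 13

Derivation:
Click 1 (4,1) count=0: revealed 12 new [(1,0) (1,1) (1,2) (2,0) (2,1) (2,2) (3,0) (3,1) (3,2) (4,0) (4,1) (4,2)] -> total=12
Click 2 (2,3) count=3: revealed 1 new [(2,3)] -> total=13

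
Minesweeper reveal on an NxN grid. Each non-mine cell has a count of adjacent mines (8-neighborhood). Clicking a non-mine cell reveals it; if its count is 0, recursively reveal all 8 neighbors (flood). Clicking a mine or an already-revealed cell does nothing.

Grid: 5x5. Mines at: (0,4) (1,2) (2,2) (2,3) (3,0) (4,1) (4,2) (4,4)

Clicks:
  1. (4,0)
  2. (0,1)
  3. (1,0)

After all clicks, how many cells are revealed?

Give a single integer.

Answer: 7

Derivation:
Click 1 (4,0) count=2: revealed 1 new [(4,0)] -> total=1
Click 2 (0,1) count=1: revealed 1 new [(0,1)] -> total=2
Click 3 (1,0) count=0: revealed 5 new [(0,0) (1,0) (1,1) (2,0) (2,1)] -> total=7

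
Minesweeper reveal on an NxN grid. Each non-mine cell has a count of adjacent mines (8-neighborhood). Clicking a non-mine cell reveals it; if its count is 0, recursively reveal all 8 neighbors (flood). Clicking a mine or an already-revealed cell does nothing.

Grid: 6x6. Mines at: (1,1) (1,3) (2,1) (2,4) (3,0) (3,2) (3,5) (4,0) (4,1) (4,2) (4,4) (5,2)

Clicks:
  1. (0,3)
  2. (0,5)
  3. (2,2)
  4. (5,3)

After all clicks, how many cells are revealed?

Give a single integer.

Answer: 7

Derivation:
Click 1 (0,3) count=1: revealed 1 new [(0,3)] -> total=1
Click 2 (0,5) count=0: revealed 4 new [(0,4) (0,5) (1,4) (1,5)] -> total=5
Click 3 (2,2) count=4: revealed 1 new [(2,2)] -> total=6
Click 4 (5,3) count=3: revealed 1 new [(5,3)] -> total=7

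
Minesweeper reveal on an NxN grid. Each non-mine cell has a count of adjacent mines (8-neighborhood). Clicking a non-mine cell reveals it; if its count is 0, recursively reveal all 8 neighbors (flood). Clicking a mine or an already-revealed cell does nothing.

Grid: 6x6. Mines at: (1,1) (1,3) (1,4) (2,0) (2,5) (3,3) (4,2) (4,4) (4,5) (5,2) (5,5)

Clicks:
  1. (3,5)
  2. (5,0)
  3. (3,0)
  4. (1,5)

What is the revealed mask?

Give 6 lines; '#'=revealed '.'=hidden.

Click 1 (3,5) count=3: revealed 1 new [(3,5)] -> total=1
Click 2 (5,0) count=0: revealed 6 new [(3,0) (3,1) (4,0) (4,1) (5,0) (5,1)] -> total=7
Click 3 (3,0) count=1: revealed 0 new [(none)] -> total=7
Click 4 (1,5) count=2: revealed 1 new [(1,5)] -> total=8

Answer: ......
.....#
......
##...#
##....
##....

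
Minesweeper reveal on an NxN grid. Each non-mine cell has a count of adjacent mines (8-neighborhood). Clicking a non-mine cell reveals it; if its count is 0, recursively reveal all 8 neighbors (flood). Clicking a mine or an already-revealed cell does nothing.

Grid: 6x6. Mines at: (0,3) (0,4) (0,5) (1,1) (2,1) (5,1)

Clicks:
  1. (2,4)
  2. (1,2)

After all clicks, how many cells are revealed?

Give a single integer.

Answer: 20

Derivation:
Click 1 (2,4) count=0: revealed 20 new [(1,2) (1,3) (1,4) (1,5) (2,2) (2,3) (2,4) (2,5) (3,2) (3,3) (3,4) (3,5) (4,2) (4,3) (4,4) (4,5) (5,2) (5,3) (5,4) (5,5)] -> total=20
Click 2 (1,2) count=3: revealed 0 new [(none)] -> total=20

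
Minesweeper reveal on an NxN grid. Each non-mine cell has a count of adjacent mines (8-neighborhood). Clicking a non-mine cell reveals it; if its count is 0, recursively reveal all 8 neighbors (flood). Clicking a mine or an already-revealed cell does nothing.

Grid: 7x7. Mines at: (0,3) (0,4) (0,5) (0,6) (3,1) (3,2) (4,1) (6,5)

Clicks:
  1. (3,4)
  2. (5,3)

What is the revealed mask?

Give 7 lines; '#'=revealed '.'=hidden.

Answer: .......
...####
...####
...####
..#####
#######
#####..

Derivation:
Click 1 (3,4) count=0: revealed 29 new [(1,3) (1,4) (1,5) (1,6) (2,3) (2,4) (2,5) (2,6) (3,3) (3,4) (3,5) (3,6) (4,2) (4,3) (4,4) (4,5) (4,6) (5,0) (5,1) (5,2) (5,3) (5,4) (5,5) (5,6) (6,0) (6,1) (6,2) (6,3) (6,4)] -> total=29
Click 2 (5,3) count=0: revealed 0 new [(none)] -> total=29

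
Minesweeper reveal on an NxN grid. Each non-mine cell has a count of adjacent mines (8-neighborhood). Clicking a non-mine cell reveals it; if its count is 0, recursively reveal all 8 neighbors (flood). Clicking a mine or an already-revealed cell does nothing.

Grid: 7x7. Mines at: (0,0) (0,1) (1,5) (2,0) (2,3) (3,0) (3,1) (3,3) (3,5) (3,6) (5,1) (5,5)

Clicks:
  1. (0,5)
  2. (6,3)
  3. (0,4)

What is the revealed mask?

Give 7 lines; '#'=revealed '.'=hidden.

Answer: ....##.
.......
.......
.......
..###..
..###..
..###..

Derivation:
Click 1 (0,5) count=1: revealed 1 new [(0,5)] -> total=1
Click 2 (6,3) count=0: revealed 9 new [(4,2) (4,3) (4,4) (5,2) (5,3) (5,4) (6,2) (6,3) (6,4)] -> total=10
Click 3 (0,4) count=1: revealed 1 new [(0,4)] -> total=11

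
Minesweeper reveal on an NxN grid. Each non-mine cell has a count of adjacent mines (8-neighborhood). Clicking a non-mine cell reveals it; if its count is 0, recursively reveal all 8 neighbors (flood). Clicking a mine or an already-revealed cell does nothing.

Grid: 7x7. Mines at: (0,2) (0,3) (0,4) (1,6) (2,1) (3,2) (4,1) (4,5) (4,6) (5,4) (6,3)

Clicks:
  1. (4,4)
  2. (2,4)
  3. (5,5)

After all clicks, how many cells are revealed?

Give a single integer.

Answer: 11

Derivation:
Click 1 (4,4) count=2: revealed 1 new [(4,4)] -> total=1
Click 2 (2,4) count=0: revealed 9 new [(1,3) (1,4) (1,5) (2,3) (2,4) (2,5) (3,3) (3,4) (3,5)] -> total=10
Click 3 (5,5) count=3: revealed 1 new [(5,5)] -> total=11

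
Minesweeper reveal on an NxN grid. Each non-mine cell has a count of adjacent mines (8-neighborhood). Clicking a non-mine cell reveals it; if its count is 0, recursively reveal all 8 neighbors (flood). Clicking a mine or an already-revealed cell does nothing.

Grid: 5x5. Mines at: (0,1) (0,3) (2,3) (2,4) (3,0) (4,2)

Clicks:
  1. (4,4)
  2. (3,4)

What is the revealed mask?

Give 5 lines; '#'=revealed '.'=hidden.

Click 1 (4,4) count=0: revealed 4 new [(3,3) (3,4) (4,3) (4,4)] -> total=4
Click 2 (3,4) count=2: revealed 0 new [(none)] -> total=4

Answer: .....
.....
.....
...##
...##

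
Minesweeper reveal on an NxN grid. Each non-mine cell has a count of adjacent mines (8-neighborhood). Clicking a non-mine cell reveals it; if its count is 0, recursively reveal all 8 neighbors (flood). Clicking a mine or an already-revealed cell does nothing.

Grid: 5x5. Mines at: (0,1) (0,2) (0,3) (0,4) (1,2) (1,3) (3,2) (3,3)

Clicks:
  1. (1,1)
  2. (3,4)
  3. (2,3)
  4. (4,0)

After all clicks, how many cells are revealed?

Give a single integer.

Answer: 10

Derivation:
Click 1 (1,1) count=3: revealed 1 new [(1,1)] -> total=1
Click 2 (3,4) count=1: revealed 1 new [(3,4)] -> total=2
Click 3 (2,3) count=4: revealed 1 new [(2,3)] -> total=3
Click 4 (4,0) count=0: revealed 7 new [(1,0) (2,0) (2,1) (3,0) (3,1) (4,0) (4,1)] -> total=10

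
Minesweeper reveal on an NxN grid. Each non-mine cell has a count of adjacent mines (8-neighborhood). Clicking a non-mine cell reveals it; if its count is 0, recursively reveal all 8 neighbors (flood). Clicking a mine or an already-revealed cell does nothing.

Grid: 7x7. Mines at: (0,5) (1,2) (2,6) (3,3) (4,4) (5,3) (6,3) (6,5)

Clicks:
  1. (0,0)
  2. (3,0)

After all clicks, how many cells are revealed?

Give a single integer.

Click 1 (0,0) count=0: revealed 19 new [(0,0) (0,1) (1,0) (1,1) (2,0) (2,1) (2,2) (3,0) (3,1) (3,2) (4,0) (4,1) (4,2) (5,0) (5,1) (5,2) (6,0) (6,1) (6,2)] -> total=19
Click 2 (3,0) count=0: revealed 0 new [(none)] -> total=19

Answer: 19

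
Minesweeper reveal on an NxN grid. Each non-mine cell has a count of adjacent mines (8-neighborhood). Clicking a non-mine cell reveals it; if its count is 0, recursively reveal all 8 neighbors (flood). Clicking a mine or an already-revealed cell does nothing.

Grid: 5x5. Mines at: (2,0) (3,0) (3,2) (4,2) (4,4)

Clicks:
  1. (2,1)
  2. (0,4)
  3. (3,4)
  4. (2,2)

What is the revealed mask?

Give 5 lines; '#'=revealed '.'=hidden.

Click 1 (2,1) count=3: revealed 1 new [(2,1)] -> total=1
Click 2 (0,4) count=0: revealed 15 new [(0,0) (0,1) (0,2) (0,3) (0,4) (1,0) (1,1) (1,2) (1,3) (1,4) (2,2) (2,3) (2,4) (3,3) (3,4)] -> total=16
Click 3 (3,4) count=1: revealed 0 new [(none)] -> total=16
Click 4 (2,2) count=1: revealed 0 new [(none)] -> total=16

Answer: #####
#####
.####
...##
.....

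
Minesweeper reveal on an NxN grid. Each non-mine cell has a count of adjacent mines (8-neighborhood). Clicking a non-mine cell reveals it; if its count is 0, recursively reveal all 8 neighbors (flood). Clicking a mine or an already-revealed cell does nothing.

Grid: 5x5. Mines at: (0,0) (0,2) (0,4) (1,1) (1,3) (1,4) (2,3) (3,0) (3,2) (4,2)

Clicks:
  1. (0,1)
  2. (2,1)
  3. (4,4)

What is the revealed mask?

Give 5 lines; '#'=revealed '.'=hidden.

Answer: .#...
.....
.#...
...##
...##

Derivation:
Click 1 (0,1) count=3: revealed 1 new [(0,1)] -> total=1
Click 2 (2,1) count=3: revealed 1 new [(2,1)] -> total=2
Click 3 (4,4) count=0: revealed 4 new [(3,3) (3,4) (4,3) (4,4)] -> total=6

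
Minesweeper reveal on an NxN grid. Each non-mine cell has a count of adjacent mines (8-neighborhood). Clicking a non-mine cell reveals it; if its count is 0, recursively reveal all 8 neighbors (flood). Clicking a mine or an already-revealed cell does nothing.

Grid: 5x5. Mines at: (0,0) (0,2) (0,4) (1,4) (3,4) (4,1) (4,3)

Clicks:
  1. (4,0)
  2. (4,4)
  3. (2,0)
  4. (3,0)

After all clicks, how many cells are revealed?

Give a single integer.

Answer: 14

Derivation:
Click 1 (4,0) count=1: revealed 1 new [(4,0)] -> total=1
Click 2 (4,4) count=2: revealed 1 new [(4,4)] -> total=2
Click 3 (2,0) count=0: revealed 12 new [(1,0) (1,1) (1,2) (1,3) (2,0) (2,1) (2,2) (2,3) (3,0) (3,1) (3,2) (3,3)] -> total=14
Click 4 (3,0) count=1: revealed 0 new [(none)] -> total=14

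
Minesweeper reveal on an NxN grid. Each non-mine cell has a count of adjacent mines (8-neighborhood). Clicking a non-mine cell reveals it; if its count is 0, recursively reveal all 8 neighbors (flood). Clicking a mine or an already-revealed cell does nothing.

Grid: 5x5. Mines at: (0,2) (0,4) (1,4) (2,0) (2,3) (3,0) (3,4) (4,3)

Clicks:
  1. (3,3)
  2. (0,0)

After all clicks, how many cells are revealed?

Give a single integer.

Click 1 (3,3) count=3: revealed 1 new [(3,3)] -> total=1
Click 2 (0,0) count=0: revealed 4 new [(0,0) (0,1) (1,0) (1,1)] -> total=5

Answer: 5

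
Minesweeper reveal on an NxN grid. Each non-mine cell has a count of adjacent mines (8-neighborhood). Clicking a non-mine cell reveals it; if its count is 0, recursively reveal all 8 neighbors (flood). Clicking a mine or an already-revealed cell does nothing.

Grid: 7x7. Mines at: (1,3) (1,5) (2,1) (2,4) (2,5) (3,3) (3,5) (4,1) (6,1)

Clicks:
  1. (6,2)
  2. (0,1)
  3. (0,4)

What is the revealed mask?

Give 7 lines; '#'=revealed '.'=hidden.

Answer: ###.#..
###....
.......
.......
.......
.......
..#....

Derivation:
Click 1 (6,2) count=1: revealed 1 new [(6,2)] -> total=1
Click 2 (0,1) count=0: revealed 6 new [(0,0) (0,1) (0,2) (1,0) (1,1) (1,2)] -> total=7
Click 3 (0,4) count=2: revealed 1 new [(0,4)] -> total=8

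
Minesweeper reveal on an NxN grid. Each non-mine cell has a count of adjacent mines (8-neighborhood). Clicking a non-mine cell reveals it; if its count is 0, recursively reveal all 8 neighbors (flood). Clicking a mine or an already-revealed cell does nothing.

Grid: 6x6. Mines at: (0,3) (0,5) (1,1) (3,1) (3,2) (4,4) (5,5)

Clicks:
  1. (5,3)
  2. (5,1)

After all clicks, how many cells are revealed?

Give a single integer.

Answer: 8

Derivation:
Click 1 (5,3) count=1: revealed 1 new [(5,3)] -> total=1
Click 2 (5,1) count=0: revealed 7 new [(4,0) (4,1) (4,2) (4,3) (5,0) (5,1) (5,2)] -> total=8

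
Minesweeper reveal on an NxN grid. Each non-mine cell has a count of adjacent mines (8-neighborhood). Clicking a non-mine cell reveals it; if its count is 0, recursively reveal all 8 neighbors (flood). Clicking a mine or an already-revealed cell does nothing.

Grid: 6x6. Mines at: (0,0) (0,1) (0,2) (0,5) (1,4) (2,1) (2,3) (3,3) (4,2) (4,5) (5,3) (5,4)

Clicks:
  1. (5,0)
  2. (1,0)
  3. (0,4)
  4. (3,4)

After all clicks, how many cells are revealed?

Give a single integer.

Click 1 (5,0) count=0: revealed 6 new [(3,0) (3,1) (4,0) (4,1) (5,0) (5,1)] -> total=6
Click 2 (1,0) count=3: revealed 1 new [(1,0)] -> total=7
Click 3 (0,4) count=2: revealed 1 new [(0,4)] -> total=8
Click 4 (3,4) count=3: revealed 1 new [(3,4)] -> total=9

Answer: 9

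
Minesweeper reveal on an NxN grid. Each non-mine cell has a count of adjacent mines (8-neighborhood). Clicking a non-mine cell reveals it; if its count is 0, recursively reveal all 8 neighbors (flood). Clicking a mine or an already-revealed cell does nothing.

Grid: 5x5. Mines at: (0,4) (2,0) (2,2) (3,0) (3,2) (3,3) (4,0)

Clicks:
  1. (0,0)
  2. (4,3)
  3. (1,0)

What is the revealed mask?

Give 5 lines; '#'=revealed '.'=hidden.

Click 1 (0,0) count=0: revealed 8 new [(0,0) (0,1) (0,2) (0,3) (1,0) (1,1) (1,2) (1,3)] -> total=8
Click 2 (4,3) count=2: revealed 1 new [(4,3)] -> total=9
Click 3 (1,0) count=1: revealed 0 new [(none)] -> total=9

Answer: ####.
####.
.....
.....
...#.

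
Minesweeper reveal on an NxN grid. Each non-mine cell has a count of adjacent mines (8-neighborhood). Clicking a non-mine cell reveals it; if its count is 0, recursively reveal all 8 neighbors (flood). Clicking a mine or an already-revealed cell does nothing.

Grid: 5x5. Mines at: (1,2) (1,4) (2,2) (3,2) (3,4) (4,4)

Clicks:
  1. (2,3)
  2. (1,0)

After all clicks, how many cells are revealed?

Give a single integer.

Answer: 11

Derivation:
Click 1 (2,3) count=5: revealed 1 new [(2,3)] -> total=1
Click 2 (1,0) count=0: revealed 10 new [(0,0) (0,1) (1,0) (1,1) (2,0) (2,1) (3,0) (3,1) (4,0) (4,1)] -> total=11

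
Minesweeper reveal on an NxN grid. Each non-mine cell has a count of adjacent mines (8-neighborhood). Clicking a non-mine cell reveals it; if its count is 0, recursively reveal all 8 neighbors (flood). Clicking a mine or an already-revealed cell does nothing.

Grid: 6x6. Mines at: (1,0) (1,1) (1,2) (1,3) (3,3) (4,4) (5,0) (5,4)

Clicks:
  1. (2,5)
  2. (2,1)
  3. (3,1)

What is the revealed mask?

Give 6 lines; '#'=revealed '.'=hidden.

Answer: ....##
....##
###.##
###.##
###...
......

Derivation:
Click 1 (2,5) count=0: revealed 8 new [(0,4) (0,5) (1,4) (1,5) (2,4) (2,5) (3,4) (3,5)] -> total=8
Click 2 (2,1) count=3: revealed 1 new [(2,1)] -> total=9
Click 3 (3,1) count=0: revealed 8 new [(2,0) (2,2) (3,0) (3,1) (3,2) (4,0) (4,1) (4,2)] -> total=17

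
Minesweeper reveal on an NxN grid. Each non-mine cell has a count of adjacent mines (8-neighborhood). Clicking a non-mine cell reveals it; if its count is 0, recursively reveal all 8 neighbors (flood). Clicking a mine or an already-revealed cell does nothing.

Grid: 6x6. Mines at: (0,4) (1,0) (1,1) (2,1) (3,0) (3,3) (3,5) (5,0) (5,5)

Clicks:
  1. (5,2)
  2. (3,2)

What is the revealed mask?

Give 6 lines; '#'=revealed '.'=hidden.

Answer: ......
......
......
..#...
.####.
.####.

Derivation:
Click 1 (5,2) count=0: revealed 8 new [(4,1) (4,2) (4,3) (4,4) (5,1) (5,2) (5,3) (5,4)] -> total=8
Click 2 (3,2) count=2: revealed 1 new [(3,2)] -> total=9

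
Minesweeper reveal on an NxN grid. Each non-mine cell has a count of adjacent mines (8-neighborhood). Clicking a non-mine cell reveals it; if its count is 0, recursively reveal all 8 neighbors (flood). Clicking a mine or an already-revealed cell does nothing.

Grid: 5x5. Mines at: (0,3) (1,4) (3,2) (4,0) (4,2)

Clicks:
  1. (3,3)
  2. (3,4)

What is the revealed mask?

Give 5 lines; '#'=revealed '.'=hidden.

Click 1 (3,3) count=2: revealed 1 new [(3,3)] -> total=1
Click 2 (3,4) count=0: revealed 5 new [(2,3) (2,4) (3,4) (4,3) (4,4)] -> total=6

Answer: .....
.....
...##
...##
...##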